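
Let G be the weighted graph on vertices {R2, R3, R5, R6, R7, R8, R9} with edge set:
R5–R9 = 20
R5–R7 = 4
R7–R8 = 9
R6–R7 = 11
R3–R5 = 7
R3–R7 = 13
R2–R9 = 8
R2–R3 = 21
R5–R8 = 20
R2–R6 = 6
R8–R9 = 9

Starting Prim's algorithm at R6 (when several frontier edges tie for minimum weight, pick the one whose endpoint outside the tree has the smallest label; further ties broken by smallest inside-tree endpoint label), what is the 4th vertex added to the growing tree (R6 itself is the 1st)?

R8

Grow the tree from R6 using Prim:
Step 1: frontier [R2–R6 6, R6–R7 11] → take R2–R6 (6); add R2.
Step 2: frontier [R2–R9 8, R2–R3 21, R6–R7 11] → take R2–R9 (8); add R9.
Step 3: frontier [R2–R3 21, R6–R7 11, R8–R9 9, R5–R9 20] → take R8–R9 (9); add R8.
Step 4: frontier [R2–R3 21, R6–R7 11, R7–R8 9, R5–R8 20, R5–R9 20] → take R7–R8 (9); add R7.
Step 5: frontier [R2–R3 21, R5–R7 4, R3–R7 13, R5–R8 20, R5–R9 20] → take R5–R7 (4); add R5.
Step 6: frontier [R2–R3 21, R3–R5 7, R3–R7 13] → take R3–R5 (7); add R3.
Vertex order: R6, R2, R9, R8, R7, R5, R3. The 4th vertex is R8.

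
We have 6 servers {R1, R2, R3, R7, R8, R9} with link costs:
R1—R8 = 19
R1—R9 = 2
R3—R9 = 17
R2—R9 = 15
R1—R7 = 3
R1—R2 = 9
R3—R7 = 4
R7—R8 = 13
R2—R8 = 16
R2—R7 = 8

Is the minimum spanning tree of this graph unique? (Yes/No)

Kruskal's algorithm — process edges by increasing weight (ties by edge label):
R1—R9 (2): add. Components now {R1,R9} {R8} {R3} {R7} {R2}
R1—R7 (3): add. Components now {R1,R7,R9} {R8} {R3} {R2}
R3—R7 (4): add. Components now {R1,R3,R7,R9} {R8} {R2}
R2—R7 (8): add. Components now {R1,R2,R3,R7,R9} {R8}
R1—R2 (9): skip — R2 and R1 already connected.
R7—R8 (13): add. Components now {R1,R2,R3,R7,R8,R9}
Every non-tree edge has weight strictly greater than the heaviest edge on the tree path between its endpoints, so the MST is unique.

Yes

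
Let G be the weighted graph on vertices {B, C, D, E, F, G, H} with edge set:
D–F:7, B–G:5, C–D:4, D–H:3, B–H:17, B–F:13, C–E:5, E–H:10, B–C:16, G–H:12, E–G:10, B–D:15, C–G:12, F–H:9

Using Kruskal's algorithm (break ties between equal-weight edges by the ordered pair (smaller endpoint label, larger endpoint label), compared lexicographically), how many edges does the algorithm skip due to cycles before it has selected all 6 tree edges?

1

Kruskal: consider edges lightest-first.
D–H (3): add. Components now {B} {C} {D,H} {E} {F} {G}
C–D (4): add. Components now {B} {C,D,H} {E} {F} {G}
B–G (5): add. Components now {B,G} {C,D,H} {E} {F}
C–E (5): add. Components now {B,G} {C,D,E,H} {F}
D–F (7): add. Components now {B,G} {C,D,E,F,H}
F–H (9): skip — F and H already connected.
E–G (10): add. Components now {B,C,D,E,F,G,H}
Edges rejected before the tree was complete: 1.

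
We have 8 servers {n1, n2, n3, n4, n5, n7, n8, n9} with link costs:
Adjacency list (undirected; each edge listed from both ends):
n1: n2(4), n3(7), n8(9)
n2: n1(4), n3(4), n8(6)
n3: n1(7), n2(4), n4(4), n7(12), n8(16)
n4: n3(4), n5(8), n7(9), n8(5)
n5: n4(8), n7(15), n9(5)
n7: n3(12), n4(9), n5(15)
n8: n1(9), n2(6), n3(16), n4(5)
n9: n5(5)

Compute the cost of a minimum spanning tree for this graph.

Sort edges by weight, then run Kruskal:
n1 n2 (4): add — endpoints in different components.
n2 n3 (4): add — endpoints in different components.
n3 n4 (4): add — endpoints in different components.
n4 n8 (5): add — endpoints in different components.
n5 n9 (5): add — endpoints in different components.
n2 n8 (6): skip — n2 and n8 already connected.
n1 n3 (7): skip — n1 and n3 already connected.
n4 n5 (8): add — endpoints in different components.
n1 n8 (9): skip — n1 and n8 already connected.
n4 n7 (9): add — endpoints in different components.
MST edges: n1 n2, n2 n3, n3 n4, n4 n8, n5 n9, n4 n5, n4 n7; total weight 4+4+4+5+5+8+9 = 39.

39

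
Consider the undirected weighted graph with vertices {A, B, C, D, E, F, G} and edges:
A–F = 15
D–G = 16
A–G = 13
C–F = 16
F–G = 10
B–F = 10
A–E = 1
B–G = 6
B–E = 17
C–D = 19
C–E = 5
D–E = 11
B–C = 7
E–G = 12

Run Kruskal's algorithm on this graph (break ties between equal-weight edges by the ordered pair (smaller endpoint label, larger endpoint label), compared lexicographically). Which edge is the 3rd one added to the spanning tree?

B-G

Kruskal's algorithm — process edges by increasing weight (ties by edge label):
A–E (1): add — endpoints in different components.
C–E (5): add — endpoints in different components.
B–G (6): add — endpoints in different components.
B–C (7): add — endpoints in different components.
B–F (10): add — endpoints in different components.
F–G (10): skip — F and G already connected.
D–E (11): add — endpoints in different components.
The 3rd edge added is B–G.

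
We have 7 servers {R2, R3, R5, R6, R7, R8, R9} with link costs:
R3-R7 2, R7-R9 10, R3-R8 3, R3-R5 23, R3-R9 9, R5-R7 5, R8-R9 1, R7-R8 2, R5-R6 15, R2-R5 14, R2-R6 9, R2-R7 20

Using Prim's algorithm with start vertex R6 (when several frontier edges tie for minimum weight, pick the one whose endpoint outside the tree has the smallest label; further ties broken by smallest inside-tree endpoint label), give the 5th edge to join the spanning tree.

Grow the tree from R6 using Prim:
Step 1: cheapest edge leaving the tree is R2-R6 (9); add R2.
Step 2: cheapest edge leaving the tree is R2-R5 (14); add R5.
Step 3: cheapest edge leaving the tree is R5-R7 (5); add R7.
Step 4: cheapest edge leaving the tree is R3-R7 (2); add R3.
Step 5: cheapest edge leaving the tree is R7-R8 (2); add R8.
Step 6: cheapest edge leaving the tree is R8-R9 (1); add R9.
The 5th edge added is R7-R8.

R7-R8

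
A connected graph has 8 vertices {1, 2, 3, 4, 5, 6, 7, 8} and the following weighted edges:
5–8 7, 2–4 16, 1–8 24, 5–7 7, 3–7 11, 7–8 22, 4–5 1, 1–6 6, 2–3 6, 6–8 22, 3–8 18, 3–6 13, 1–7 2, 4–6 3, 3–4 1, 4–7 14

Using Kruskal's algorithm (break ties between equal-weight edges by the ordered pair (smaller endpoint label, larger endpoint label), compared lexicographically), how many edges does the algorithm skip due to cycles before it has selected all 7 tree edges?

Sort edges by weight, then run Kruskal:
3–4 (1): add — endpoints in different components.
4–5 (1): add — endpoints in different components.
1–7 (2): add — endpoints in different components.
4–6 (3): add — endpoints in different components.
1–6 (6): add — endpoints in different components.
2–3 (6): add — endpoints in different components.
5–7 (7): skip — 5 and 7 already connected.
5–8 (7): add — endpoints in different components.
Edges rejected before the tree was complete: 1.

1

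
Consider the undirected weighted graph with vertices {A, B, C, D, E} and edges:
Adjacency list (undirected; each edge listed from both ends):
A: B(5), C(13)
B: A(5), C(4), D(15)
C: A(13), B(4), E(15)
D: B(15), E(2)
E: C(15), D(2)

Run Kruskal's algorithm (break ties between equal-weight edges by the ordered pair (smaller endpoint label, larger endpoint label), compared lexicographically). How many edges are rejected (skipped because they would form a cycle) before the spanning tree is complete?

Sort edges by weight, then run Kruskal:
D-E (2): add — endpoints in different components.
B-C (4): add — endpoints in different components.
A-B (5): add — endpoints in different components.
A-C (13): skip — A and C already connected.
B-D (15): add — endpoints in different components.
Edges rejected before the tree was complete: 1.

1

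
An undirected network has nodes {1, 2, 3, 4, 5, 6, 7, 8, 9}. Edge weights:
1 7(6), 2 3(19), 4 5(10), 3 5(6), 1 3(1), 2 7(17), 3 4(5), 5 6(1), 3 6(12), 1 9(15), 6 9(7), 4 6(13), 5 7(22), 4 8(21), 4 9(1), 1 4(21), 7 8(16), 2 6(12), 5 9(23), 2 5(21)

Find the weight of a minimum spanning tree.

48

Grow the tree from 2 using Prim:
Step 1: cheapest edge leaving the tree is 2 6 (12); add 6.
Step 2: cheapest edge leaving the tree is 5 6 (1); add 5.
Step 3: cheapest edge leaving the tree is 3 5 (6); add 3.
Step 4: cheapest edge leaving the tree is 1 3 (1); add 1.
Step 5: cheapest edge leaving the tree is 3 4 (5); add 4.
Step 6: cheapest edge leaving the tree is 4 9 (1); add 9.
Step 7: cheapest edge leaving the tree is 1 7 (6); add 7.
Step 8: cheapest edge leaving the tree is 7 8 (16); add 8.
MST edges: 2 6, 5 6, 3 5, 1 3, 3 4, 4 9, 1 7, 7 8; total weight 12+1+6+1+5+1+6+16 = 48.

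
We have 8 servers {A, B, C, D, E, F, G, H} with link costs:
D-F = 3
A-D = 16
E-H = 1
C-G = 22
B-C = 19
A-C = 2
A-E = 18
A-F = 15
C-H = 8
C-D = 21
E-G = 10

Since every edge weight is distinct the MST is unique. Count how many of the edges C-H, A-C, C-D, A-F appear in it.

Kruskal: consider edges lightest-first.
E-H (1): add — endpoints in different components.
A-C (2): add — endpoints in different components.
D-F (3): add — endpoints in different components.
C-H (8): add — endpoints in different components.
E-G (10): add — endpoints in different components.
A-F (15): add — endpoints in different components.
A-D (16): skip — A and D already connected.
A-E (18): skip — A and E already connected.
B-C (19): add — endpoints in different components.
MST edge set: {E-H, A-C, D-F, C-H, E-G, A-F, B-C}.
Of the listed edges, {C-H, A-C, A-F} are in the MST → 3.

3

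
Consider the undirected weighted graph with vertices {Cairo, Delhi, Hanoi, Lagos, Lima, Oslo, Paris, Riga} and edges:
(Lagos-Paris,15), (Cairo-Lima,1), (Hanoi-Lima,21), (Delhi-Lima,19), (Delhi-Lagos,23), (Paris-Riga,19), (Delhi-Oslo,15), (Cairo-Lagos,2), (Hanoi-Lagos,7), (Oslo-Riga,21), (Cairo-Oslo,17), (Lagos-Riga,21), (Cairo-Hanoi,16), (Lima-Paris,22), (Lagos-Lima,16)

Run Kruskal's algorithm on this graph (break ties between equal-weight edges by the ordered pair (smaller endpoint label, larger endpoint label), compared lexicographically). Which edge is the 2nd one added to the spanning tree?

Cairo-Lagos

Kruskal: consider edges lightest-first.
Cairo-Lima (1): add — endpoints in different components.
Cairo-Lagos (2): add — endpoints in different components.
Hanoi-Lagos (7): add — endpoints in different components.
Delhi-Oslo (15): add — endpoints in different components.
Lagos-Paris (15): add — endpoints in different components.
Cairo-Hanoi (16): skip — Cairo and Hanoi already connected.
Lagos-Lima (16): skip — Lima and Lagos already connected.
Cairo-Oslo (17): add — endpoints in different components.
Delhi-Lima (19): skip — Lima and Delhi already connected.
Paris-Riga (19): add — endpoints in different components.
The 2nd edge added is Cairo-Lagos.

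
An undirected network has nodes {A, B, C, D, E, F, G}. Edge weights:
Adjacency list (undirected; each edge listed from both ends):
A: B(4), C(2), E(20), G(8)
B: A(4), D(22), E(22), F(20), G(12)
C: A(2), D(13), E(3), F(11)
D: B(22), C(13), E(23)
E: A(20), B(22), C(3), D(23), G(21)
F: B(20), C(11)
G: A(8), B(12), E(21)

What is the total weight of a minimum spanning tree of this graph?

Sort edges by weight, then run Kruskal:
A C (2): add. Components now {A,C} {B} {D} {E} {F} {G}
C E (3): add. Components now {A,C,E} {B} {D} {F} {G}
A B (4): add. Components now {A,B,C,E} {D} {F} {G}
A G (8): add. Components now {A,B,C,E,G} {D} {F}
C F (11): add. Components now {A,B,C,E,F,G} {D}
B G (12): skip — B and G already connected.
C D (13): add. Components now {A,B,C,D,E,F,G}
MST edges: A C, C E, A B, A G, C F, C D; total weight 2+3+4+8+11+13 = 41.

41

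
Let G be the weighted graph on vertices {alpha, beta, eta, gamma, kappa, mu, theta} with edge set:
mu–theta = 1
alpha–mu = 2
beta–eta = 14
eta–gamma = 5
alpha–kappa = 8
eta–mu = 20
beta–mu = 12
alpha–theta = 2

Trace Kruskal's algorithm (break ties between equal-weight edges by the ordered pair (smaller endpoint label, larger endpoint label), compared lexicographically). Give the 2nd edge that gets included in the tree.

Kruskal: consider edges lightest-first.
mu–theta (1): add — endpoints in different components.
alpha–mu (2): add — endpoints in different components.
alpha–theta (2): skip — theta and alpha already connected.
eta–gamma (5): add — endpoints in different components.
alpha–kappa (8): add — endpoints in different components.
beta–mu (12): add — endpoints in different components.
beta–eta (14): add — endpoints in different components.
The 2nd edge added is alpha–mu.

alpha-mu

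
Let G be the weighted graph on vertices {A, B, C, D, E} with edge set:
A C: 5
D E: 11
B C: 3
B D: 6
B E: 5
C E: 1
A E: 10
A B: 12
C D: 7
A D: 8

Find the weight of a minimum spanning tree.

15

Kruskal: consider edges lightest-first.
C E (1): add — endpoints in different components.
B C (3): add — endpoints in different components.
A C (5): add — endpoints in different components.
B E (5): skip — B and E already connected.
B D (6): add — endpoints in different components.
MST edges: C E, B C, A C, B D; total weight 1+3+5+6 = 15.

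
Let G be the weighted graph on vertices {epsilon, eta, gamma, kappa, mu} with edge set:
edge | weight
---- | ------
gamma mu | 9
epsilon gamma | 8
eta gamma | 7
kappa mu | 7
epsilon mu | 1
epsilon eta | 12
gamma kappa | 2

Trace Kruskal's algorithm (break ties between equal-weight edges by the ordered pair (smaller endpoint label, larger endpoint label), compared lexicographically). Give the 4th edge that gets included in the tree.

Kruskal: consider edges lightest-first.
epsilon mu (1): add. Components now {epsilon,mu} {eta} {kappa} {gamma}
gamma kappa (2): add. Components now {epsilon,mu} {eta} {gamma,kappa}
eta gamma (7): add. Components now {epsilon,mu} {eta,gamma,kappa}
kappa mu (7): add. Components now {epsilon,eta,gamma,kappa,mu}
The 4th edge added is kappa mu.

kappa-mu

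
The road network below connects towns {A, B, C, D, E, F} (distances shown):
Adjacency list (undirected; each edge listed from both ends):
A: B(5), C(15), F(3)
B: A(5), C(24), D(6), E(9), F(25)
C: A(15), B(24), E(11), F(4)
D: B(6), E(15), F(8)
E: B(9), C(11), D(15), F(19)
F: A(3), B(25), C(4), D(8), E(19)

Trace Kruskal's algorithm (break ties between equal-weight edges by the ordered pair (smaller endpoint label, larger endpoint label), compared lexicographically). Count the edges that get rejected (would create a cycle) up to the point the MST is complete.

Sort edges by weight, then run Kruskal:
A-F (3): add — endpoints in different components.
C-F (4): add — endpoints in different components.
A-B (5): add — endpoints in different components.
B-D (6): add — endpoints in different components.
D-F (8): skip — D and F already connected.
B-E (9): add — endpoints in different components.
Edges rejected before the tree was complete: 1.

1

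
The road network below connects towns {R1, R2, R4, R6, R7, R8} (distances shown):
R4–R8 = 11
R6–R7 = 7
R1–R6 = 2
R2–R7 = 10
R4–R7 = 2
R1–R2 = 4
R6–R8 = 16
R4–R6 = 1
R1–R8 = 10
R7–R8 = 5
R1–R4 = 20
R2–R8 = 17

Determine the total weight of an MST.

14

Kruskal: consider edges lightest-first.
R4–R6 (1): add. Components now {R4,R6} {R1} {R2} {R8} {R7}
R1–R6 (2): add. Components now {R1,R4,R6} {R2} {R8} {R7}
R4–R7 (2): add. Components now {R1,R4,R6,R7} {R2} {R8}
R1–R2 (4): add. Components now {R1,R2,R4,R6,R7} {R8}
R7–R8 (5): add. Components now {R1,R2,R4,R6,R7,R8}
MST edges: R4–R6, R1–R6, R4–R7, R1–R2, R7–R8; total weight 1+2+2+4+5 = 14.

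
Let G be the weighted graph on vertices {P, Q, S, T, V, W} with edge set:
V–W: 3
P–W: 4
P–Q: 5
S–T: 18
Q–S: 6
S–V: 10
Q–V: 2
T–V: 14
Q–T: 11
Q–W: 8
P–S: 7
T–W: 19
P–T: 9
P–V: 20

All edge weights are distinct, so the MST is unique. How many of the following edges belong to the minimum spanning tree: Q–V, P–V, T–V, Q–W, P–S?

1

Kruskal: consider edges lightest-first.
Q–V (2): add — endpoints in different components.
V–W (3): add — endpoints in different components.
P–W (4): add — endpoints in different components.
P–Q (5): skip — Q and P already connected.
Q–S (6): add — endpoints in different components.
P–S (7): skip — S and P already connected.
Q–W (8): skip — W and Q already connected.
P–T (9): add — endpoints in different components.
MST edge set: {Q–V, V–W, P–W, Q–S, P–T}.
Of the listed edges, {Q–V} are in the MST → 1.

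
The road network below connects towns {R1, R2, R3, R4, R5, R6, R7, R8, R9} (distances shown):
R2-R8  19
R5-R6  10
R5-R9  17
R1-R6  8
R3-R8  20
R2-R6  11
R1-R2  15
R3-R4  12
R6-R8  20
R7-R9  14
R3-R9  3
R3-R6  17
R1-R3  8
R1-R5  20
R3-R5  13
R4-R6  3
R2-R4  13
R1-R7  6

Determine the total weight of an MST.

68

Grow the tree from R4 using Prim:
Step 1: cheapest edge leaving the tree is R4-R6 (3); add R6.
Step 2: cheapest edge leaving the tree is R1-R6 (8); add R1.
Step 3: cheapest edge leaving the tree is R1-R7 (6); add R7.
Step 4: cheapest edge leaving the tree is R1-R3 (8); add R3.
Step 5: cheapest edge leaving the tree is R3-R9 (3); add R9.
Step 6: cheapest edge leaving the tree is R5-R6 (10); add R5.
Step 7: cheapest edge leaving the tree is R2-R6 (11); add R2.
Step 8: cheapest edge leaving the tree is R2-R8 (19); add R8.
MST edges: R4-R6, R1-R6, R1-R7, R1-R3, R3-R9, R5-R6, R2-R6, R2-R8; total weight 3+8+6+8+3+10+11+19 = 68.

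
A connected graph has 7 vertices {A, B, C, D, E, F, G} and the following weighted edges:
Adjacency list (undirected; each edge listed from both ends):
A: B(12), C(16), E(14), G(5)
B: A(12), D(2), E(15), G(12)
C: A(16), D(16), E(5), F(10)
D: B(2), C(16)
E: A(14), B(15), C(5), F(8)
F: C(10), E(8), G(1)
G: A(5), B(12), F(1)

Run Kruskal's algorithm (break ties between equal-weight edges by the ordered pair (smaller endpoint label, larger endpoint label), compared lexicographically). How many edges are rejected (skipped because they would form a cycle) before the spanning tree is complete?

Sort edges by weight, then run Kruskal:
F–G (1): add — endpoints in different components.
B–D (2): add — endpoints in different components.
A–G (5): add — endpoints in different components.
C–E (5): add — endpoints in different components.
E–F (8): add — endpoints in different components.
C–F (10): skip — C and F already connected.
A–B (12): add — endpoints in different components.
Edges rejected before the tree was complete: 1.

1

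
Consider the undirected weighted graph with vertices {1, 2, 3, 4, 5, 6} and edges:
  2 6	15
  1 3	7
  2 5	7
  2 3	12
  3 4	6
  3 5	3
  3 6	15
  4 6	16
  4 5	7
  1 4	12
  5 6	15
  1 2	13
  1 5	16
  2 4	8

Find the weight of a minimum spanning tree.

Grow the tree from 2 using Prim:
Step 1: frontier [2 5 7, 2 4 8, 2 3 12, 1 2 13, 2 6 15] → take 2 5 (7); add 5.
Step 2: frontier [2 4 8, 2 3 12, 1 2 13, 2 6 15, 3 5 3, 4 5 7, 5 6 15, 1 5 16] → take 3 5 (3); add 3.
Step 3: frontier [2 4 8, 1 2 13, 2 6 15, 3 4 6, 1 3 7, 3 6 15, 4 5 7, 5 6 15, 1 5 16] → take 3 4 (6); add 4.
Step 4: frontier [1 2 13, 2 6 15, 1 3 7, 3 6 15, 1 4 12, 4 6 16, 5 6 15, 1 5 16] → take 1 3 (7); add 1.
Step 5: frontier [2 6 15, 3 6 15, 4 6 16, 5 6 15] → take 2 6 (15); add 6.
MST edges: 2 5, 3 5, 3 4, 1 3, 2 6; total weight 7+3+6+7+15 = 38.

38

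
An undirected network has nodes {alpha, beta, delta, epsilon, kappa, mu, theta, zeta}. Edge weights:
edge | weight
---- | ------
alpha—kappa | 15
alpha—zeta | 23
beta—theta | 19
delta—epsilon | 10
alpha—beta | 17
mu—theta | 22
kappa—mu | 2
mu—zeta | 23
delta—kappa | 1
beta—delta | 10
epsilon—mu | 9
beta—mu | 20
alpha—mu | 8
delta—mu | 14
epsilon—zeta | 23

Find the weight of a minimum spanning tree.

72

Prim, starting at beta.
Step 1: cheapest edge leaving the tree is beta—delta (10); add delta.
Step 2: cheapest edge leaving the tree is delta—kappa (1); add kappa.
Step 3: cheapest edge leaving the tree is kappa—mu (2); add mu.
Step 4: cheapest edge leaving the tree is alpha—mu (8); add alpha.
Step 5: cheapest edge leaving the tree is epsilon—mu (9); add epsilon.
Step 6: cheapest edge leaving the tree is beta—theta (19); add theta.
Step 7: cheapest edge leaving the tree is alpha—zeta (23); add zeta.
MST edges: beta—delta, delta—kappa, kappa—mu, alpha—mu, epsilon—mu, beta—theta, alpha—zeta; total weight 10+1+2+8+9+19+23 = 72.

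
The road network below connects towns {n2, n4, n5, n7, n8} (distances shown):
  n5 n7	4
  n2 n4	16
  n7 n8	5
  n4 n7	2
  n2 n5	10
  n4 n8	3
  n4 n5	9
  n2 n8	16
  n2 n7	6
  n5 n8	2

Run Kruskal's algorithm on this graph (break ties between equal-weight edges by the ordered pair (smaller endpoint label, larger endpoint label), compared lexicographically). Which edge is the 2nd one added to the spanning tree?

Sort edges by weight, then run Kruskal:
n4 n7 (2): add. Components now {n5} {n4,n7} {n2} {n8}
n5 n8 (2): add. Components now {n5,n8} {n4,n7} {n2}
n4 n8 (3): add. Components now {n4,n5,n7,n8} {n2}
n5 n7 (4): skip — n5 and n7 already connected.
n7 n8 (5): skip — n7 and n8 already connected.
n2 n7 (6): add. Components now {n2,n4,n5,n7,n8}
The 2nd edge added is n5 n8.

n5-n8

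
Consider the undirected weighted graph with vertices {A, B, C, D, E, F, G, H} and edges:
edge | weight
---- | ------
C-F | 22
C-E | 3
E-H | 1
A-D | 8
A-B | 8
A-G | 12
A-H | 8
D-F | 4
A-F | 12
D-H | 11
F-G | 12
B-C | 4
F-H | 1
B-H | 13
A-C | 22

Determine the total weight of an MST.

Sort edges by weight, then run Kruskal:
E-H (1): add — endpoints in different components.
F-H (1): add — endpoints in different components.
C-E (3): add — endpoints in different components.
B-C (4): add — endpoints in different components.
D-F (4): add — endpoints in different components.
A-B (8): add — endpoints in different components.
A-D (8): skip — A and D already connected.
A-H (8): skip — A and H already connected.
D-H (11): skip — D and H already connected.
A-F (12): skip — A and F already connected.
A-G (12): add — endpoints in different components.
MST edges: E-H, F-H, C-E, B-C, D-F, A-B, A-G; total weight 1+1+3+4+4+8+12 = 33.

33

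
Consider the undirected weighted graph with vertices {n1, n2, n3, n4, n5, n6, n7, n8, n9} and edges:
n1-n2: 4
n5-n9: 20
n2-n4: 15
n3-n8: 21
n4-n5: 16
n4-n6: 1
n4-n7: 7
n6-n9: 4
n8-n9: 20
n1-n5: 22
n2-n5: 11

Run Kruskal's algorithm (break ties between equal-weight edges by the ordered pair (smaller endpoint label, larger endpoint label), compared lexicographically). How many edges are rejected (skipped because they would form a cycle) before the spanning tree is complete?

Sort edges by weight, then run Kruskal:
n4-n6 (1): add — endpoints in different components.
n1-n2 (4): add — endpoints in different components.
n6-n9 (4): add — endpoints in different components.
n4-n7 (7): add — endpoints in different components.
n2-n5 (11): add — endpoints in different components.
n2-n4 (15): add — endpoints in different components.
n4-n5 (16): skip — n4 and n5 already connected.
n5-n9 (20): skip — n9 and n5 already connected.
n8-n9 (20): add — endpoints in different components.
n3-n8 (21): add — endpoints in different components.
Edges rejected before the tree was complete: 2.

2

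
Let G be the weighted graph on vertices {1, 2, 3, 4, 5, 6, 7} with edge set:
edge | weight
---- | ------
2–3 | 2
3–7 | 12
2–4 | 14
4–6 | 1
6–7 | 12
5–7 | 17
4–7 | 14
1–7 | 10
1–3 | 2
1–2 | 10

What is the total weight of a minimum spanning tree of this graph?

44

Grow the tree from 2 using Prim:
Step 1: frontier [2–3 2, 1–2 10, 2–4 14] → take 2–3 (2); add 3.
Step 2: frontier [1–2 10, 2–4 14, 1–3 2, 3–7 12] → take 1–3 (2); add 1.
Step 3: frontier [1–7 10, 2–4 14, 3–7 12] → take 1–7 (10); add 7.
Step 4: frontier [2–4 14, 6–7 12, 4–7 14, 5–7 17] → take 6–7 (12); add 6.
Step 5: frontier [2–4 14, 4–6 1, 4–7 14, 5–7 17] → take 4–6 (1); add 4.
Step 6: frontier [5–7 17] → take 5–7 (17); add 5.
MST edges: 2–3, 1–3, 1–7, 6–7, 4–6, 5–7; total weight 2+2+10+12+1+17 = 44.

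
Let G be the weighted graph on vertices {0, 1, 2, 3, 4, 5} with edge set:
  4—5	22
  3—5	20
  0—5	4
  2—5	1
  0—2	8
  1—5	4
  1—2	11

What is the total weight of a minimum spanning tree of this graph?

Prim, starting at 2.
Step 1: frontier [2—5 1, 0—2 8, 1—2 11] → take 2—5 (1); add 5.
Step 2: frontier [0—2 8, 1—2 11, 0—5 4, 1—5 4, 3—5 20, 4—5 22] → take 0—5 (4); add 0.
Step 3: frontier [1—2 11, 1—5 4, 3—5 20, 4—5 22] → take 1—5 (4); add 1.
Step 4: frontier [3—5 20, 4—5 22] → take 3—5 (20); add 3.
Step 5: frontier [4—5 22] → take 4—5 (22); add 4.
MST edges: 2—5, 0—5, 1—5, 3—5, 4—5; total weight 1+4+4+20+22 = 51.

51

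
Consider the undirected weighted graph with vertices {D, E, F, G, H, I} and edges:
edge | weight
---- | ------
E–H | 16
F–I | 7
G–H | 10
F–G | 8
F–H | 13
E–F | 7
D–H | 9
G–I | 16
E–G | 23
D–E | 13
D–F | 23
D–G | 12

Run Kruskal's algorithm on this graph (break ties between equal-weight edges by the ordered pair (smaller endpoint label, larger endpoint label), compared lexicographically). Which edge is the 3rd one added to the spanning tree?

Sort edges by weight, then run Kruskal:
E–F (7): add. Components now {D} {E,F} {G} {H} {I}
F–I (7): add. Components now {D} {E,F,I} {G} {H}
F–G (8): add. Components now {D} {E,F,G,I} {H}
D–H (9): add. Components now {D,H} {E,F,G,I}
G–H (10): add. Components now {D,E,F,G,H,I}
The 3rd edge added is F–G.

F-G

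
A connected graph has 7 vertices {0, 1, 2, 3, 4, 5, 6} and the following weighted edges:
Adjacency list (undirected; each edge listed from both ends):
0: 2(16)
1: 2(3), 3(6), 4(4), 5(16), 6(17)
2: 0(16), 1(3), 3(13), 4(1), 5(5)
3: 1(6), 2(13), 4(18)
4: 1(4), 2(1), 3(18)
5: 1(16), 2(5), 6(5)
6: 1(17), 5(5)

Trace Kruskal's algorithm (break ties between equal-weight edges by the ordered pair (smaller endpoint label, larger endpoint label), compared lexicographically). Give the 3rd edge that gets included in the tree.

Sort edges by weight, then run Kruskal:
2–4 (1): add — endpoints in different components.
1–2 (3): add — endpoints in different components.
1–4 (4): skip — 1 and 4 already connected.
2–5 (5): add — endpoints in different components.
5–6 (5): add — endpoints in different components.
1–3 (6): add — endpoints in different components.
2–3 (13): skip — 2 and 3 already connected.
0–2 (16): add — endpoints in different components.
The 3rd edge added is 2–5.

2-5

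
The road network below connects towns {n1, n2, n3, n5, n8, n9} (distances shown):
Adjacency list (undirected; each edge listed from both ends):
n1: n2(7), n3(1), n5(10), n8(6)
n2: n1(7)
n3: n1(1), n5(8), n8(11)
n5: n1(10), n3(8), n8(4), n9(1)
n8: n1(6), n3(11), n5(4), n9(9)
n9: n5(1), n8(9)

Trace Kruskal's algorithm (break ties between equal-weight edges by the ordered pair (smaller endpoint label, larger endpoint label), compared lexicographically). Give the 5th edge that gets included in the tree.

Sort edges by weight, then run Kruskal:
n1—n3 (1): add. Components now {n8} {n1,n3} {n5} {n9} {n2}
n5—n9 (1): add. Components now {n8} {n1,n3} {n5,n9} {n2}
n5—n8 (4): add. Components now {n5,n8,n9} {n1,n3} {n2}
n1—n8 (6): add. Components now {n1,n3,n5,n8,n9} {n2}
n1—n2 (7): add. Components now {n1,n2,n3,n5,n8,n9}
The 5th edge added is n1—n2.

n1-n2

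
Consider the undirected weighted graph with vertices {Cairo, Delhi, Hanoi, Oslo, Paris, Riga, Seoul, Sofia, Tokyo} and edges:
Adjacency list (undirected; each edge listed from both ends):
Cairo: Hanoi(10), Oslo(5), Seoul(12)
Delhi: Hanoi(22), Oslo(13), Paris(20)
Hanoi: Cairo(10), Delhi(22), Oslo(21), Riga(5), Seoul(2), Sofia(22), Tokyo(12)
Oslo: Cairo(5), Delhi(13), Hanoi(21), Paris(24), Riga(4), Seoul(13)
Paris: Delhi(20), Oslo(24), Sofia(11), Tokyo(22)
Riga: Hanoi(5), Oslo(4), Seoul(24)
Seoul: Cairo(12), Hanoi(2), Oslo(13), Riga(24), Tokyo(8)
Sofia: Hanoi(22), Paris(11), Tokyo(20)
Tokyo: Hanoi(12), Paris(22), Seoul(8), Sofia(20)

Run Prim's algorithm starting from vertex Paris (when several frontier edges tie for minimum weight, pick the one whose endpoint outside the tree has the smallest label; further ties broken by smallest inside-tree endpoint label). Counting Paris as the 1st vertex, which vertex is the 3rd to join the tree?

Delhi

Grow the tree from Paris using Prim:
Step 1: cheapest edge leaving the tree is Paris Sofia (11); add Sofia.
Step 2: cheapest edge leaving the tree is Delhi Paris (20); add Delhi.
Step 3: cheapest edge leaving the tree is Delhi Oslo (13); add Oslo.
Step 4: cheapest edge leaving the tree is Oslo Riga (4); add Riga.
Step 5: cheapest edge leaving the tree is Cairo Oslo (5); add Cairo.
Step 6: cheapest edge leaving the tree is Hanoi Riga (5); add Hanoi.
Step 7: cheapest edge leaving the tree is Hanoi Seoul (2); add Seoul.
Step 8: cheapest edge leaving the tree is Seoul Tokyo (8); add Tokyo.
Vertex order: Paris, Sofia, Delhi, Oslo, Riga, Cairo, Hanoi, Seoul, Tokyo. The 3rd vertex is Delhi.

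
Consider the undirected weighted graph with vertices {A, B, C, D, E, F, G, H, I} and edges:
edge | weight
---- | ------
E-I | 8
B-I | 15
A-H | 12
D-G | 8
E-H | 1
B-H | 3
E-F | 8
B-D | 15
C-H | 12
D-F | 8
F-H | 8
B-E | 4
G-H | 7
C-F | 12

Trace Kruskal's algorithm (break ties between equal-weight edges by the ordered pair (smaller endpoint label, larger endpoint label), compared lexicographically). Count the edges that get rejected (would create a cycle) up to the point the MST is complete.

3

Sort edges by weight, then run Kruskal:
E-H (1): add — endpoints in different components.
B-H (3): add — endpoints in different components.
B-E (4): skip — B and E already connected.
G-H (7): add — endpoints in different components.
D-F (8): add — endpoints in different components.
D-G (8): add — endpoints in different components.
E-F (8): skip — E and F already connected.
E-I (8): add — endpoints in different components.
F-H (8): skip — F and H already connected.
A-H (12): add — endpoints in different components.
C-F (12): add — endpoints in different components.
Edges rejected before the tree was complete: 3.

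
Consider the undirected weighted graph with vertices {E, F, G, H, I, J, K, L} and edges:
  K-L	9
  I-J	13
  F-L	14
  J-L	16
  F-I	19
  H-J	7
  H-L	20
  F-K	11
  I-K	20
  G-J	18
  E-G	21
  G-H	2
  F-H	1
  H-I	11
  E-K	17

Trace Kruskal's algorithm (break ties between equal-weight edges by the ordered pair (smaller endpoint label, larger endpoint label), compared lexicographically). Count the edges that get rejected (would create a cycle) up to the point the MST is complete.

Kruskal's algorithm — process edges by increasing weight (ties by edge label):
F-H (1): add — endpoints in different components.
G-H (2): add — endpoints in different components.
H-J (7): add — endpoints in different components.
K-L (9): add — endpoints in different components.
F-K (11): add — endpoints in different components.
H-I (11): add — endpoints in different components.
I-J (13): skip — I and J already connected.
F-L (14): skip — F and L already connected.
J-L (16): skip — J and L already connected.
E-K (17): add — endpoints in different components.
Edges rejected before the tree was complete: 3.

3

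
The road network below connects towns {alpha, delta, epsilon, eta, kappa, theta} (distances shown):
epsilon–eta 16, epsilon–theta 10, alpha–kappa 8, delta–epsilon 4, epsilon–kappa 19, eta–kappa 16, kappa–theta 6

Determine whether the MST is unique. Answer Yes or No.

No

Kruskal: consider edges lightest-first.
delta–epsilon (4): add. Components now {delta,epsilon} {kappa} {alpha} {eta} {theta}
kappa–theta (6): add. Components now {delta,epsilon} {kappa,theta} {alpha} {eta}
alpha–kappa (8): add. Components now {delta,epsilon} {alpha,kappa,theta} {eta}
epsilon–theta (10): add. Components now {alpha,delta,epsilon,kappa,theta} {eta}
epsilon–eta (16): add. Components now {alpha,delta,epsilon,eta,kappa,theta}
Non-tree edge eta–kappa has weight 16, equal to the heaviest edge on its tree cycle — swapping gives another MST of the same weight. Not unique.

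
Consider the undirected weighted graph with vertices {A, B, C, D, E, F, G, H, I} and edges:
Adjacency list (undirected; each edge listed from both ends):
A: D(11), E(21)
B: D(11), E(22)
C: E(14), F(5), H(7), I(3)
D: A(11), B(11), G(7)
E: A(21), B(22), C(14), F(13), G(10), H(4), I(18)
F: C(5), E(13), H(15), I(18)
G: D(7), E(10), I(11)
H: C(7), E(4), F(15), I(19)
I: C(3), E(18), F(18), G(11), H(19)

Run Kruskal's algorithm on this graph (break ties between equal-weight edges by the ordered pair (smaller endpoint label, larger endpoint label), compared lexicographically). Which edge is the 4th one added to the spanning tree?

Kruskal's algorithm — process edges by increasing weight (ties by edge label):
C I (3): add — endpoints in different components.
E H (4): add — endpoints in different components.
C F (5): add — endpoints in different components.
C H (7): add — endpoints in different components.
D G (7): add — endpoints in different components.
E G (10): add — endpoints in different components.
A D (11): add — endpoints in different components.
B D (11): add — endpoints in different components.
The 4th edge added is C H.

C-H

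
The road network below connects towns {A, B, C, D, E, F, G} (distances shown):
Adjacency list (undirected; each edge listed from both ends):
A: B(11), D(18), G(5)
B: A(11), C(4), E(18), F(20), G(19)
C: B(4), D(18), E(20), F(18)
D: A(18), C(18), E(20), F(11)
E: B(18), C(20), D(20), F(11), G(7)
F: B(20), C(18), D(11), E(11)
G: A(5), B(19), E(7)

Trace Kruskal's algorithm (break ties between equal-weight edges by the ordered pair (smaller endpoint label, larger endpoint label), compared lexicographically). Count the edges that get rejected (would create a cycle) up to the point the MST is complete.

Kruskal's algorithm — process edges by increasing weight (ties by edge label):
B-C (4): add. Components now {A} {B,C} {D} {E} {F} {G}
A-G (5): add. Components now {A,G} {B,C} {D} {E} {F}
E-G (7): add. Components now {A,E,G} {B,C} {D} {F}
A-B (11): add. Components now {A,B,C,E,G} {D} {F}
D-F (11): add. Components now {A,B,C,E,G} {D,F}
E-F (11): add. Components now {A,B,C,D,E,F,G}
Edges rejected before the tree was complete: 0.

0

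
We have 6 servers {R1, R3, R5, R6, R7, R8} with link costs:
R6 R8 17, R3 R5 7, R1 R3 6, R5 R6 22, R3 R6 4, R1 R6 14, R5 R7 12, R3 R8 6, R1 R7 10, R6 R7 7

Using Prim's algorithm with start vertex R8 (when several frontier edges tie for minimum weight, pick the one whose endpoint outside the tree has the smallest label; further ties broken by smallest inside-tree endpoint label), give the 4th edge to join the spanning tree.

Grow the tree from R8 using Prim:
Step 1: cheapest edge leaving the tree is R3 R8 (6); add R3.
Step 2: cheapest edge leaving the tree is R3 R6 (4); add R6.
Step 3: cheapest edge leaving the tree is R1 R3 (6); add R1.
Step 4: cheapest edge leaving the tree is R3 R5 (7); add R5.
Step 5: cheapest edge leaving the tree is R6 R7 (7); add R7.
The 4th edge added is R3 R5.

R3-R5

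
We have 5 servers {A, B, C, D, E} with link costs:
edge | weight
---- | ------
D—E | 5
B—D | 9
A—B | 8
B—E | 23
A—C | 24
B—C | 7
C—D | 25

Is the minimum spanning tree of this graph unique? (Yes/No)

Kruskal's algorithm — process edges by increasing weight (ties by edge label):
D—E (5): add — endpoints in different components.
B—C (7): add — endpoints in different components.
A—B (8): add — endpoints in different components.
B—D (9): add — endpoints in different components.
Every non-tree edge has weight strictly greater than the heaviest edge on the tree path between its endpoints, so the MST is unique.

Yes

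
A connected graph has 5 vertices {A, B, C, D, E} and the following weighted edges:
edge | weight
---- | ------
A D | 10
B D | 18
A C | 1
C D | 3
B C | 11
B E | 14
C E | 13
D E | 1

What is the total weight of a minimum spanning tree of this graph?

Kruskal: consider edges lightest-first.
A C (1): add — endpoints in different components.
D E (1): add — endpoints in different components.
C D (3): add — endpoints in different components.
A D (10): skip — A and D already connected.
B C (11): add — endpoints in different components.
MST edges: A C, D E, C D, B C; total weight 1+1+3+11 = 16.

16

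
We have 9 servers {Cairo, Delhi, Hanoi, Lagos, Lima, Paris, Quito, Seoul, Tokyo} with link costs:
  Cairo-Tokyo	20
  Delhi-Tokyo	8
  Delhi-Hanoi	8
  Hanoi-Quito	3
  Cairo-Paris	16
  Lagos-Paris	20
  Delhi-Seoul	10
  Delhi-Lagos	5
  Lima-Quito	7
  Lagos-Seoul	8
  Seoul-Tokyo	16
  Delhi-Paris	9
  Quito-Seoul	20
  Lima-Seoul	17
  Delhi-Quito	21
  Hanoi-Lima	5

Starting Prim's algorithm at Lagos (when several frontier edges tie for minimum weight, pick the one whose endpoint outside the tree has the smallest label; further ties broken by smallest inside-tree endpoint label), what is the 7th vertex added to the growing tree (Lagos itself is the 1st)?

Prim, starting at Lagos.
Step 1: cheapest edge leaving the tree is Delhi-Lagos (5); add Delhi.
Step 2: cheapest edge leaving the tree is Delhi-Hanoi (8); add Hanoi.
Step 3: cheapest edge leaving the tree is Hanoi-Quito (3); add Quito.
Step 4: cheapest edge leaving the tree is Hanoi-Lima (5); add Lima.
Step 5: cheapest edge leaving the tree is Lagos-Seoul (8); add Seoul.
Step 6: cheapest edge leaving the tree is Delhi-Tokyo (8); add Tokyo.
Step 7: cheapest edge leaving the tree is Delhi-Paris (9); add Paris.
Step 8: cheapest edge leaving the tree is Cairo-Paris (16); add Cairo.
Vertex order: Lagos, Delhi, Hanoi, Quito, Lima, Seoul, Tokyo, Paris, Cairo. The 7th vertex is Tokyo.

Tokyo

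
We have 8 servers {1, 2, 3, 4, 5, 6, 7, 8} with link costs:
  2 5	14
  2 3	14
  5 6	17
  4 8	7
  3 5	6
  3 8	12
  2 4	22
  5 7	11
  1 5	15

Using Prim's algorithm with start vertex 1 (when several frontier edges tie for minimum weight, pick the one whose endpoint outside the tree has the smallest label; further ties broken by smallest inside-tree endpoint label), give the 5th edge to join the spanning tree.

Prim's algorithm from 1:
Step 1: frontier [1 5 15] → take 1 5 (15); add 5.
Step 2: frontier [3 5 6, 5 7 11, 2 5 14, 5 6 17] → take 3 5 (6); add 3.
Step 3: frontier [3 8 12, 2 3 14, 5 7 11, 2 5 14, 5 6 17] → take 5 7 (11); add 7.
Step 4: frontier [3 8 12, 2 3 14, 2 5 14, 5 6 17] → take 3 8 (12); add 8.
Step 5: frontier [2 3 14, 2 5 14, 5 6 17, 4 8 7] → take 4 8 (7); add 4.
Step 6: frontier [2 3 14, 2 4 22, 2 5 14, 5 6 17] → take 2 3 (14); add 2.
Step 7: frontier [5 6 17] → take 5 6 (17); add 6.
The 5th edge added is 4 8.

4-8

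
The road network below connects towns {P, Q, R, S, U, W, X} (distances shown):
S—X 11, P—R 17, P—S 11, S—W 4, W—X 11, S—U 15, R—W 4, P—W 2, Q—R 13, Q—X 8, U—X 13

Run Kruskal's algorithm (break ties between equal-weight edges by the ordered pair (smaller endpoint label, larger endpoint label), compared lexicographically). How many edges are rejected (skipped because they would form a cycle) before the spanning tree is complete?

3

Kruskal: consider edges lightest-first.
P—W (2): add. Components now {R} {P,W} {Q} {S} {U} {X}
R—W (4): add. Components now {P,R,W} {Q} {S} {U} {X}
S—W (4): add. Components now {P,R,S,W} {Q} {U} {X}
Q—X (8): add. Components now {P,R,S,W} {Q,X} {U}
P—S (11): skip — P and S already connected.
S—X (11): add. Components now {P,Q,R,S,W,X} {U}
W—X (11): skip — W and X already connected.
Q—R (13): skip — R and Q already connected.
U—X (13): add. Components now {P,Q,R,S,U,W,X}
Edges rejected before the tree was complete: 3.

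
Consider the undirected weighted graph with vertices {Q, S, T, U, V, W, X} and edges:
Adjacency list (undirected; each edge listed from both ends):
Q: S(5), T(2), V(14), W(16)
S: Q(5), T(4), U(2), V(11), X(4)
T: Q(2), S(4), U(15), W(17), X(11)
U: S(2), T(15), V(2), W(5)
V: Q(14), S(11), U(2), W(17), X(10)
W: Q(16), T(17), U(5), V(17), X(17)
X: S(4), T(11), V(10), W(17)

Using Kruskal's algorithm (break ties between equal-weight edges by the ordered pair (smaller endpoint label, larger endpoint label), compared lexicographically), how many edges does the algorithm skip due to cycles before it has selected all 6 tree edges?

1

Kruskal: consider edges lightest-first.
Q-T (2): add — endpoints in different components.
S-U (2): add — endpoints in different components.
U-V (2): add — endpoints in different components.
S-T (4): add — endpoints in different components.
S-X (4): add — endpoints in different components.
Q-S (5): skip — S and Q already connected.
U-W (5): add — endpoints in different components.
Edges rejected before the tree was complete: 1.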